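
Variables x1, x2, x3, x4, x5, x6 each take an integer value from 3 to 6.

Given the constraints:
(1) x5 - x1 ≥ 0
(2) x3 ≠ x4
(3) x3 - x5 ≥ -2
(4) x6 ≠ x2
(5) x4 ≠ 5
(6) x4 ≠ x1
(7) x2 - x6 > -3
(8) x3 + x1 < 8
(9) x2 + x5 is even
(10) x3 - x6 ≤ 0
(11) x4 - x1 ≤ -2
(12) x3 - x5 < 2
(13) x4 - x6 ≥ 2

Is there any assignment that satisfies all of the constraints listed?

Unsatisfiable

Constraints 1, 3, 10, 11, and 13 give x4 − x6 ≥ 2, x6 − x3 ≥ 0, x3 − x5 ≥ -2, x5 − x1 ≥ 0, x1 − x4 ≥ 2.
Adding all 5 inequalities: the left sides telescope to 0, and the right sides sum to 2 + 0 + (-2) + 0 + 2 = 2. So 0 ≥ 2, which is false.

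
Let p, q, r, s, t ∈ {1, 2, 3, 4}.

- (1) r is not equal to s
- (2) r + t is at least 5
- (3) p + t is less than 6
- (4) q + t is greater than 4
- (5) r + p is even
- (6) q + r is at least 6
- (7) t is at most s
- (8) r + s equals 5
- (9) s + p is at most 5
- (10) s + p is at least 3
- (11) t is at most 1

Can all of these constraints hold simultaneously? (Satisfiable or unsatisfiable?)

The assignment p = 4, q = 4, r = 4, s = 1, t = 1 works:
  constraint 2 holds since r + t = 5.
  constraint 3 holds since p + t = 5.
The rest check out directly.

Satisfiable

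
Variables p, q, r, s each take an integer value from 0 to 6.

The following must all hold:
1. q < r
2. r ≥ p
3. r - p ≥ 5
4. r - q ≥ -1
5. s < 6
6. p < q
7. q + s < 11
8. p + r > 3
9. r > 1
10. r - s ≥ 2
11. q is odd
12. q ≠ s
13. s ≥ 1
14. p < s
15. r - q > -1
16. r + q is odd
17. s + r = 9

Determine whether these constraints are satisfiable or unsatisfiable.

Satisfiable

The assignment p = 0, q = 5, r = 6, s = 3 works:
  constraint 3 holds since r - p = 6.
  constraint 4 holds since r - q = 1.
  constraint 7 holds since q + s = 8.
The rest check out directly.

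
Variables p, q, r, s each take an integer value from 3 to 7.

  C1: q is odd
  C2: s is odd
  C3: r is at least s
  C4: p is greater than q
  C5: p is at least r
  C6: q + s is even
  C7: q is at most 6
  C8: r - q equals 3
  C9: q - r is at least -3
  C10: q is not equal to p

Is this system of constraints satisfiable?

Setting (p, q, r, s) = (7, 3, 6, 3) satisfies everything: constraint 1: q = 3 is odd; constraint 8: r - q = 3; constraint 9: q - r = -3, and the others follow.

Satisfiable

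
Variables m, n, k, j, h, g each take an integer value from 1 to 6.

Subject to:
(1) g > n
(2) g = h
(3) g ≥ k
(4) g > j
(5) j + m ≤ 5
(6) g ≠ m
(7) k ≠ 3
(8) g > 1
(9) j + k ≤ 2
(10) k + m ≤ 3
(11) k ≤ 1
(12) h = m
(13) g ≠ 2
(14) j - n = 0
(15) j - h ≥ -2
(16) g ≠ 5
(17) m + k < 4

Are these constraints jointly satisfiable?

From constraints 2 and 12, g = h = m, so g = m. But constraint 6 says g ≠ m. Contradiction.

Unsatisfiable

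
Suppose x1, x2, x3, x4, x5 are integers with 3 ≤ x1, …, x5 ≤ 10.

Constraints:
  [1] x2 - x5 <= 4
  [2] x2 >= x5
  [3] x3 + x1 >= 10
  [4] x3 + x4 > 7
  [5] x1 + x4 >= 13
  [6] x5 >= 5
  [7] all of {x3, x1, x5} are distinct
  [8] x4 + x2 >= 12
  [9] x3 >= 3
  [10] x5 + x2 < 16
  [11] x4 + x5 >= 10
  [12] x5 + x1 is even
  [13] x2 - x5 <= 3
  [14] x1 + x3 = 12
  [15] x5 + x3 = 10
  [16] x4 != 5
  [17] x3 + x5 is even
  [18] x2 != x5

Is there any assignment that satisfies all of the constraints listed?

One satisfying assignment is x1 = 8, x2 = 8, x3 = 4, x4 = 6, x5 = 6.
For the less obvious constraints — constraint 1: x2 - x5 = 2; constraint 3: x3 + x1 = 12 — and the others hold by inspection.

Satisfiable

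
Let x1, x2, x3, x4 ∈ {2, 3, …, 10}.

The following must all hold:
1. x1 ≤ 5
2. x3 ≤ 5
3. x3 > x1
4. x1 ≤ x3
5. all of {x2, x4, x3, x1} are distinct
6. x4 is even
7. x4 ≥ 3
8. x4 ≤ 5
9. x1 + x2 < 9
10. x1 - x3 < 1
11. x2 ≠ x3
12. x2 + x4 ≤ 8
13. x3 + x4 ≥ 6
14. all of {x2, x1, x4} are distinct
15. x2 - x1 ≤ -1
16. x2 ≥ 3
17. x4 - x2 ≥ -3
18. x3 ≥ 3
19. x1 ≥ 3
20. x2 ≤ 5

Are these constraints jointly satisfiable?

Unsatisfiable

Constraints 1, 2, 7, 8, 16, 18, 19, and 20 confine each of x2, x4, x3, x1 to the 3 values {3, …, 5}.
Constraint 5 requires all 4 of them to be distinct, but only 3 values are available — impossible by the pigeonhole principle.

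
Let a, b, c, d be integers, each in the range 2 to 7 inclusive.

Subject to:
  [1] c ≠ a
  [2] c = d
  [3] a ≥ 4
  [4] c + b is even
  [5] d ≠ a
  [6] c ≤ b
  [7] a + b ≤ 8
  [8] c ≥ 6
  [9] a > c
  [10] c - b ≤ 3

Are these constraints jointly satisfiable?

Unsatisfiable

From constraint 3: a ≥ 4. From constraints 6 and 8: b ≥ c ≥ 6. Hence a + b ≥ 10. But constraint 7 requires a + b ≤ 8, and 8 < 10. Contradiction.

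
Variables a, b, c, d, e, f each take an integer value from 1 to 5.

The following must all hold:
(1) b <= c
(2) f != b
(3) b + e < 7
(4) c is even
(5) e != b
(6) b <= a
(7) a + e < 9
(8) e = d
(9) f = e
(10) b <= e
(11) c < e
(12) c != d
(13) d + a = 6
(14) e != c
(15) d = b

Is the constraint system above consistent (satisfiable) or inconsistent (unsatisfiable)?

Unsatisfiable

From constraints 8, 9, and 15, f = e = d = b, so f = b. But constraint 2 says f ≠ b. Contradiction.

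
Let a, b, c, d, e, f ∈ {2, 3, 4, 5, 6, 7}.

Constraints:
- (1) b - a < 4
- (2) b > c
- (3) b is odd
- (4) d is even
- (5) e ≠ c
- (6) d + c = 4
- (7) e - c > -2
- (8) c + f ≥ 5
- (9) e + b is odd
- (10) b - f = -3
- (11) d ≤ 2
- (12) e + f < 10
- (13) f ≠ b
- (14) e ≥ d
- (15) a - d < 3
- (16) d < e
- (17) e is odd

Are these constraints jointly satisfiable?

Unsatisfiable

Constraint 17 makes e odd and constraint 3 makes b odd, so e + b must be even. Constraint 9 says e + b is odd — contradiction.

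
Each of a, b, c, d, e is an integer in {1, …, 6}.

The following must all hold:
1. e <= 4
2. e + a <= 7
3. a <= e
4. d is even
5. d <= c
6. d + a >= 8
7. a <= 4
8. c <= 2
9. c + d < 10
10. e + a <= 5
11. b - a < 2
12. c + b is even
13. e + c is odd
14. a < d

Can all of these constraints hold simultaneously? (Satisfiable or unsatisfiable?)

Unsatisfiable

From constraints 5 and 8: d ≤ c ≤ 2. From constraints 1 and 3: a ≤ e ≤ 4. Hence d + a ≤ 6. But constraint 6 requires d + a ≥ 8, and 8 > 6. Contradiction.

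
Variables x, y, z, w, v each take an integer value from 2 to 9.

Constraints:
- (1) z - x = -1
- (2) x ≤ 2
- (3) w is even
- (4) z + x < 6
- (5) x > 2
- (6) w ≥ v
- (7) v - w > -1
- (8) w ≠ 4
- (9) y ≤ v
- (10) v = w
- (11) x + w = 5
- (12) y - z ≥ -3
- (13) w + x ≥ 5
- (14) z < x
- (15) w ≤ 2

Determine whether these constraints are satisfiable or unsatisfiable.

Unsatisfiable

From constraint 15: w ≤ 2. From constraint 2: x ≤ 2. Hence w + x ≤ 4. But constraint 13 requires w + x ≥ 5, and 5 > 4. Contradiction.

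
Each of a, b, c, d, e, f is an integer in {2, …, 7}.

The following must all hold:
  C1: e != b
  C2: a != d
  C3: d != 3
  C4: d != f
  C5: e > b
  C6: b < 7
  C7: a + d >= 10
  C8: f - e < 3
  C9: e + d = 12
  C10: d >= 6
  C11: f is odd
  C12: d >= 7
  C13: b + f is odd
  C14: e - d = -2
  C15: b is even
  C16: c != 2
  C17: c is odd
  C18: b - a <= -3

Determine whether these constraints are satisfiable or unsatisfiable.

Satisfiable

Take a = 5, b = 2, c = 5, d = 7, e = 5, f = 5. Then constraint 7: a + d = 12; constraint 8: f - e = 0, and every other listed constraint is also met.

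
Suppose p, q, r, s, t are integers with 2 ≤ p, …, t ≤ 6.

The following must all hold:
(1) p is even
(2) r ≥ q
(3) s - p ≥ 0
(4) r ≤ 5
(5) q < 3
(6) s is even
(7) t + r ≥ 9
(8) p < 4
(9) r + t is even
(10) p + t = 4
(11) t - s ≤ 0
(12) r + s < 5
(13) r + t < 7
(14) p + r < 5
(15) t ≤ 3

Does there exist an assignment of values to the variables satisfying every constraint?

Unsatisfiable

From constraint 15: t ≤ 3. From constraint 4: r ≤ 5. Hence t + r ≤ 8. But constraint 7 requires t + r ≥ 9, and 9 > 8. Contradiction.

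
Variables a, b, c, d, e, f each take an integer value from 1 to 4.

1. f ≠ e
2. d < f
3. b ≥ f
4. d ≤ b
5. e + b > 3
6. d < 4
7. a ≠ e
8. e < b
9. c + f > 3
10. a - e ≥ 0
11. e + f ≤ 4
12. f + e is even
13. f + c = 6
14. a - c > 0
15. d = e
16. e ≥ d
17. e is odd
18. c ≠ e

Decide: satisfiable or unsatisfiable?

Satisfiable

The assignment a = 4, b = 4, c = 3, d = 1, e = 1, f = 3 works:
  constraint 5 holds since e + b = 5.
  constraint 9 holds since c + f = 6.
  constraint 10 holds since a - e = 3.
The rest check out directly.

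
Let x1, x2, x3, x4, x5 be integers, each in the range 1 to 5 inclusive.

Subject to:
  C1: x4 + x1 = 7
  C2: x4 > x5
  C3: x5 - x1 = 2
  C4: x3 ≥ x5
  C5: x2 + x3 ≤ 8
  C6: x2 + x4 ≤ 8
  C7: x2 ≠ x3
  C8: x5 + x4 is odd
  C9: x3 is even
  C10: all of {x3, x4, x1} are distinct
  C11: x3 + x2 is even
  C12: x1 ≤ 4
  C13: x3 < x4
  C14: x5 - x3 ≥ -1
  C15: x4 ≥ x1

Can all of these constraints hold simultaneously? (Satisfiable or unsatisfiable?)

Setting (x1, x2, x3, x4, x5) = (2, 2, 4, 5, 4) satisfies everything: constraint 1: x4 + x1 = 7; constraint 3: x5 - x1 = 2, and the others follow.

Satisfiable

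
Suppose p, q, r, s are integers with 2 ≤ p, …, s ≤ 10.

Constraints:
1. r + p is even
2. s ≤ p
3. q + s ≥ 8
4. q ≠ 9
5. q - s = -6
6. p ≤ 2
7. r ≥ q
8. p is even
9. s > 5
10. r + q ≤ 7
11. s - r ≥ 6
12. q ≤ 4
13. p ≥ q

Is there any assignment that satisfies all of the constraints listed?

From constraint 12: q ≤ 4. From constraints 2 and 6: s ≤ p ≤ 2. Hence q + s ≤ 6. But constraint 3 requires q + s ≥ 8, and 8 > 6. Contradiction.

Unsatisfiable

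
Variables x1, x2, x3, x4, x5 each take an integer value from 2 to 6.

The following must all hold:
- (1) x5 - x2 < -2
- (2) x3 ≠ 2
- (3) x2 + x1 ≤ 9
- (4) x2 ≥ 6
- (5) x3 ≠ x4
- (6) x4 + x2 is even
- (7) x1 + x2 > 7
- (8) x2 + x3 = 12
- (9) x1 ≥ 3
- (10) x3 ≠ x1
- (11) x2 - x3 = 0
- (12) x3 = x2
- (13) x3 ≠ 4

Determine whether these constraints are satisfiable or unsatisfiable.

Satisfiable

One satisfying assignment is x1 = 3, x2 = 6, x3 = 6, x4 = 2, x5 = 3.
For the less obvious constraints — constraint 1: x5 - x2 = -3; constraint 3: x2 + x1 = 9; constraint 7: x1 + x2 = 9 — and the others hold by inspection.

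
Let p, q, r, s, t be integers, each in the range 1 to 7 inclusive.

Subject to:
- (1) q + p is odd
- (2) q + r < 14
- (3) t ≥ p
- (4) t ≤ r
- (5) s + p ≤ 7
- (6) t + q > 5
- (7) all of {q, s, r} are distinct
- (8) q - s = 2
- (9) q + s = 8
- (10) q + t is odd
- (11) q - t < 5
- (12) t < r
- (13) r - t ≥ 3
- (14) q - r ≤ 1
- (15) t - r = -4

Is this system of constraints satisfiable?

Satisfiable

The assignment p = 2, q = 5, r = 6, s = 3, t = 2 works:
  constraint 2 holds since q + r = 11.
  constraint 5 holds since s + p = 5.
  constraint 6 holds since t + q = 7.
The rest check out directly.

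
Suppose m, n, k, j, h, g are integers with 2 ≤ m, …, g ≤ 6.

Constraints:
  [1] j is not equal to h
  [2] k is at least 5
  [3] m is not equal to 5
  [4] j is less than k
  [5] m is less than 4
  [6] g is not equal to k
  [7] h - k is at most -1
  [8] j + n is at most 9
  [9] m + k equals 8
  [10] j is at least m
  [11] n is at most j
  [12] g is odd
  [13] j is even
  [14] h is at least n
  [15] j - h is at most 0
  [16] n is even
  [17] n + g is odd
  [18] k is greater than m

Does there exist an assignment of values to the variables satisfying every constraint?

Try m = 2, n = 4, k = 6, j = 4, h = 5, g = 5.
Check constraint 7: h - k = -1; constraint 8: j + n = 8. The remaining constraints are straightforward to verify.

Satisfiable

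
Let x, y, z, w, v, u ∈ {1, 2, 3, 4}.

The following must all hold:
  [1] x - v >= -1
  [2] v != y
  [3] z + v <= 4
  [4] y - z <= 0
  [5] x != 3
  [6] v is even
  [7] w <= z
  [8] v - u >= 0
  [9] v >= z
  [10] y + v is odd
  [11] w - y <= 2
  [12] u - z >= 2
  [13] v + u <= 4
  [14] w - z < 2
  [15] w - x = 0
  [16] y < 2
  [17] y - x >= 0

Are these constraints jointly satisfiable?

Unsatisfiable

Constraints 1, 4, 8, 12, and 17 give v − u ≥ 0, u − z ≥ 2, z − y ≥ 0, y − x ≥ 0, x − v ≥ -1.
Adding all 5 inequalities: the left sides telescope to 0, and the right sides sum to 0 + 2 + 0 + 0 + (-1) = 1. So 0 ≥ 1, which is false.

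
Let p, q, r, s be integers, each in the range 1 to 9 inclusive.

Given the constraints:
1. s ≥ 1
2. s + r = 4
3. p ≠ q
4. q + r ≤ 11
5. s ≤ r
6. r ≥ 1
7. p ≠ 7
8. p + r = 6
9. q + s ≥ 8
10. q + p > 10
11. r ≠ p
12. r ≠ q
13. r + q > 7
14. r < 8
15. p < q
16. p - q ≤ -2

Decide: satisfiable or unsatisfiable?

Try p = 4, q = 8, r = 2, s = 2.
Check constraint 2: s + r = 4; constraint 4: q + r = 10. The remaining constraints are straightforward to verify.

Satisfiable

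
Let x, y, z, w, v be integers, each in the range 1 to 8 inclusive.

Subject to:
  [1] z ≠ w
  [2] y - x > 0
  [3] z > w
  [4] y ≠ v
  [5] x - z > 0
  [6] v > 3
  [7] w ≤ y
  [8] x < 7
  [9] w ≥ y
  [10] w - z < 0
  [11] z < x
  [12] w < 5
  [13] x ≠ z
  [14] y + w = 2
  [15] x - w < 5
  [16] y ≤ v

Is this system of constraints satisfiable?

Unsatisfiable

Constraints 2, 5, 9, and 10 give y ≤ w, w < z, z < x, x < y. Chaining: y ≤ w < z < x < y, which forces y < y — impossible.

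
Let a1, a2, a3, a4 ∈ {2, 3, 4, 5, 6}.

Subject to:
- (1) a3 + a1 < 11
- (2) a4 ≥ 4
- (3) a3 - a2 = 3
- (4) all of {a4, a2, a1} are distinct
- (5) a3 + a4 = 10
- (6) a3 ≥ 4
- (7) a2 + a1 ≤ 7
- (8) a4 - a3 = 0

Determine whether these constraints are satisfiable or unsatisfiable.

One satisfying assignment is a1 = 4, a2 = 2, a3 = 5, a4 = 5.
For the less obvious constraints — constraint 1: a3 + a1 = 9; constraint 3: a3 - a2 = 3 — and the others hold by inspection.

Satisfiable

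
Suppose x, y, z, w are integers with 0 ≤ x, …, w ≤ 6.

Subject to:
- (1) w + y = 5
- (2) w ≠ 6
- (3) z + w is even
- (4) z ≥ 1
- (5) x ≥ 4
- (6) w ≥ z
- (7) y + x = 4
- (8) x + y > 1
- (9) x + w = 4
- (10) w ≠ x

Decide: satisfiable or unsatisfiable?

From constraint 5: x ≥ 4. From constraints 4 and 6: w ≥ z ≥ 1. Hence x + w ≥ 5. But constraint 9 requires x + w = 4, and 4 < 5. Contradiction.

Unsatisfiable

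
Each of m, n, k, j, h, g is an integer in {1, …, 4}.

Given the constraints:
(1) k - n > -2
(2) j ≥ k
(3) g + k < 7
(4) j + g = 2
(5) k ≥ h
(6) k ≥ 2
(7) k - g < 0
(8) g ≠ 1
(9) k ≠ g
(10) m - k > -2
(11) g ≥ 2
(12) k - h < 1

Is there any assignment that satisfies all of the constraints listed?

Unsatisfiable

From constraints 2 and 6: j ≥ k ≥ 2. From constraint 11: g ≥ 2. Hence j + g ≥ 4. But constraint 4 requires j + g = 2, and 2 < 4. Contradiction.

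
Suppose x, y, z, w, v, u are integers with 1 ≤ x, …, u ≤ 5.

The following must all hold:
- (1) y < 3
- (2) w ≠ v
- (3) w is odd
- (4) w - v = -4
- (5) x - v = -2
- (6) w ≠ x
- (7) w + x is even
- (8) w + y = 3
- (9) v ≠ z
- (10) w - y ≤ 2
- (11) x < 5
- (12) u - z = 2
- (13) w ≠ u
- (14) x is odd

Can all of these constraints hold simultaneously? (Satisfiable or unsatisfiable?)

Take x = 3, y = 2, z = 3, w = 1, v = 5, u = 5. Then constraint 4: w - v = -4; constraint 5: x - v = -2, and every other listed constraint is also met.

Satisfiable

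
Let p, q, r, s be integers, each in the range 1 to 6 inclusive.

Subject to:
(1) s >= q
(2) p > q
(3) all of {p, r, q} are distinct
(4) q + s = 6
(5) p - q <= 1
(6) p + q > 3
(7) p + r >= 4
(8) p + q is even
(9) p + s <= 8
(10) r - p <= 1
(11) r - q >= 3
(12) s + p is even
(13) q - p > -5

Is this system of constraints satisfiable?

Constraints 5, 10, and 11 give p − r ≥ -1, r − q ≥ 3, q − p ≥ -1.
Adding all 3 inequalities: the left sides telescope to 0, and the right sides sum to (-1) + 3 + (-1) = 1. So 0 ≥ 1, which is false.

Unsatisfiable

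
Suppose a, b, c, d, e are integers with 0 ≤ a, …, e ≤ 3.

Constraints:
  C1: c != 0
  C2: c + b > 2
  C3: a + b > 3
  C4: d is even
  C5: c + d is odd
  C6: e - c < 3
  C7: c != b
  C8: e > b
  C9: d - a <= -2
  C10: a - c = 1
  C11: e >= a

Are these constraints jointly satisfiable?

Satisfiable

Try a = 2, b = 2, c = 1, d = 0, e = 3.
Check constraint 2: c + b = 3; constraint 3: a + b = 4; constraint 6: e - c = 2. The remaining constraints are straightforward to verify.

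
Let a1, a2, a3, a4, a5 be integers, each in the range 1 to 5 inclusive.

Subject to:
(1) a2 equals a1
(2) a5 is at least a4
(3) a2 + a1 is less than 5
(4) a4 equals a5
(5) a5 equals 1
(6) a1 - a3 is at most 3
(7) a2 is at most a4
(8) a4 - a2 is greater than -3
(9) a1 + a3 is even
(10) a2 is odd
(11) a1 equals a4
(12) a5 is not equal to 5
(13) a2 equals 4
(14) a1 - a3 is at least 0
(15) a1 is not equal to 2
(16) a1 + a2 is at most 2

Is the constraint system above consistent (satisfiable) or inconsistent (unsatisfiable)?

Unsatisfiable

Constraint 13 fixes a2 = 4 and constraint 5 fixes a5 = 1. Constraints 1, 4, and 11 give a2 = a1 = a4 = a5, so a2 = a5. But 4 ≠ 1 — contradiction.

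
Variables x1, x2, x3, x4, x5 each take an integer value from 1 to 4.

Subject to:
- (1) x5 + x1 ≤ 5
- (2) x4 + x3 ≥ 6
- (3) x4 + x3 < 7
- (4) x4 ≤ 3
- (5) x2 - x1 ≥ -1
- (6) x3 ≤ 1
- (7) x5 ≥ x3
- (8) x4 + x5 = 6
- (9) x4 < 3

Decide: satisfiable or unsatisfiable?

From constraint 4: x4 ≤ 3. From constraint 6: x3 ≤ 1. Hence x4 + x3 ≤ 4. But constraint 2 requires x4 + x3 ≥ 6, and 6 > 4. Contradiction.

Unsatisfiable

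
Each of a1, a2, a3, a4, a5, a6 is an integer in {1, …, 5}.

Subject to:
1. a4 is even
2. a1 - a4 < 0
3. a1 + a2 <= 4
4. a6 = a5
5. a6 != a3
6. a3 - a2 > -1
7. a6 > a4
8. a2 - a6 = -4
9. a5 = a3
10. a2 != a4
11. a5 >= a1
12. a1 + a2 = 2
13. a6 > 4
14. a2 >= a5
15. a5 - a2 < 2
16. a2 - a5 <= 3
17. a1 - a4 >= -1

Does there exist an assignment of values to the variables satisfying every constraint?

From constraints 4 and 9, a6 = a5 = a3, so a6 = a3. But constraint 5 says a6 ≠ a3. Contradiction.

Unsatisfiable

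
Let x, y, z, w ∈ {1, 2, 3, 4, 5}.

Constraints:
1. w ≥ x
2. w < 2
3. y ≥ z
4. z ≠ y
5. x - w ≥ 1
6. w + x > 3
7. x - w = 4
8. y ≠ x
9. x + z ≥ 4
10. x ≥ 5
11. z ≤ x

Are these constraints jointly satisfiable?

From constraints 1 and 10: w ≥ x and x ≥ 5, so w ≥ 5. From constraint 2: w ≤ 1. But 1 < 5, so no value of w works.

Unsatisfiable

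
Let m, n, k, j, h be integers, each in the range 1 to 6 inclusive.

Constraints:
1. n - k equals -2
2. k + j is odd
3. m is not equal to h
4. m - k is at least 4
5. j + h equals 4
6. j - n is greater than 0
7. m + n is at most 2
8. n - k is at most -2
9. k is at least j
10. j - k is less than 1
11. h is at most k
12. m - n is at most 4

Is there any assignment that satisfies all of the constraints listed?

Unsatisfiable

Constraints 4, 8, and 12 give k − n ≥ 2, n − m ≥ -4, m − k ≥ 4.
Adding all 3 inequalities: the left sides telescope to 0, and the right sides sum to 2 + (-4) + 4 = 2. So 0 ≥ 2, which is false.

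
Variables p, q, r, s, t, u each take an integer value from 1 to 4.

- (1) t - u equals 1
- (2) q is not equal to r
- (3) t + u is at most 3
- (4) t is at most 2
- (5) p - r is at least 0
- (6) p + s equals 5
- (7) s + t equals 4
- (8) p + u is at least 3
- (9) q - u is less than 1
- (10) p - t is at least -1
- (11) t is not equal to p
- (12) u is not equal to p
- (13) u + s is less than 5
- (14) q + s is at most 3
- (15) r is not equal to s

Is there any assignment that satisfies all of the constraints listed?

Take p = 3, q = 1, r = 3, s = 2, t = 2, u = 1. Then constraint 1: t - u = 1; constraint 3: t + u = 3; constraint 5: p - r = 0, and every other listed constraint is also met.

Satisfiable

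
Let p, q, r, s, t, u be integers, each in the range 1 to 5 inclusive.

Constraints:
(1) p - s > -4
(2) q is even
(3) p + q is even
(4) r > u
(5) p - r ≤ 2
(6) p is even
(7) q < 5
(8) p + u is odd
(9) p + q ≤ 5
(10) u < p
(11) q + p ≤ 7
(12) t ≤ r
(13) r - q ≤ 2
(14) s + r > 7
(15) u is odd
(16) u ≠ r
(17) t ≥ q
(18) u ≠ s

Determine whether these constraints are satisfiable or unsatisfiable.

Satisfiable

One satisfying assignment is p = 2, q = 2, r = 3, s = 5, t = 3, u = 1.
For the less obvious constraints — constraint 1: p - s = -3; constraint 5: p - r = -1; constraint 9: p + q = 4 — and the others hold by inspection.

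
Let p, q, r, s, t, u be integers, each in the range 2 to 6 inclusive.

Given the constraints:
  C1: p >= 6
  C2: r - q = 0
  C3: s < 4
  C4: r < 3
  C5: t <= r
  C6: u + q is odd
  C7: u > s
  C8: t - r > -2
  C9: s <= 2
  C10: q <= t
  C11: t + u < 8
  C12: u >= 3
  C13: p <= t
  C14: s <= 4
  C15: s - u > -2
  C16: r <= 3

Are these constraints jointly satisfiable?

Unsatisfiable

From constraints 1 and 13: t ≥ p and p ≥ 6, so t ≥ 6. From constraints 5 and 16: t ≤ r and r ≤ 3, so t ≤ 3. But 3 < 6, so no value of t works.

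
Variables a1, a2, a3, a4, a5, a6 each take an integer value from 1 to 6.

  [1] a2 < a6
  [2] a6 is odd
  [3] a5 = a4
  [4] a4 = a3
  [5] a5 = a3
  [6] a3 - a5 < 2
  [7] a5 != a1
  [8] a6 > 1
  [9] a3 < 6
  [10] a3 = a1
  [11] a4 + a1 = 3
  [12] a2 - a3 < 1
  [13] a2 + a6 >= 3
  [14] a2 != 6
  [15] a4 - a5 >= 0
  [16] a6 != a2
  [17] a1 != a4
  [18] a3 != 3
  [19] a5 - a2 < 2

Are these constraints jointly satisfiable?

Unsatisfiable

From constraints 3, 4, and 10, a5 = a4 = a3 = a1, so a5 = a1. But constraint 7 says a5 ≠ a1. Contradiction.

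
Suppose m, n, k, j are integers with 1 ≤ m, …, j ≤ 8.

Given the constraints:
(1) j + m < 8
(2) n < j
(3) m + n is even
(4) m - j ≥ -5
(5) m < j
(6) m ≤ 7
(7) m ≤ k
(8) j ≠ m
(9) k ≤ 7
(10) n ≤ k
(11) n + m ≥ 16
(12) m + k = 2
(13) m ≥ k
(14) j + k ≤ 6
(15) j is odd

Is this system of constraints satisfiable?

From constraints 9 and 10: n ≤ k ≤ 7. From constraint 6: m ≤ 7. Hence n + m ≤ 14. But constraint 11 requires n + m ≥ 16, and 16 > 14. Contradiction.

Unsatisfiable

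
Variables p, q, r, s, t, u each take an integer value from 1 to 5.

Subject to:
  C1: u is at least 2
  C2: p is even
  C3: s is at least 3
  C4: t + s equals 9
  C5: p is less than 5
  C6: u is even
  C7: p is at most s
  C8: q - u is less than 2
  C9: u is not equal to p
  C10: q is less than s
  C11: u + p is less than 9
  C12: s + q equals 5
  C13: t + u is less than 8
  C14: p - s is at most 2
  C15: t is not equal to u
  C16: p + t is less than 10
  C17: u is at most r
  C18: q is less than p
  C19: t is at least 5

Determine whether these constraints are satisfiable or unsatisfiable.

Take p = 4, q = 1, r = 4, s = 4, t = 5, u = 2. Then constraint 4: t + s = 9; constraint 8: q - u = -1; constraint 11: u + p = 6, and every other listed constraint is also met.

Satisfiable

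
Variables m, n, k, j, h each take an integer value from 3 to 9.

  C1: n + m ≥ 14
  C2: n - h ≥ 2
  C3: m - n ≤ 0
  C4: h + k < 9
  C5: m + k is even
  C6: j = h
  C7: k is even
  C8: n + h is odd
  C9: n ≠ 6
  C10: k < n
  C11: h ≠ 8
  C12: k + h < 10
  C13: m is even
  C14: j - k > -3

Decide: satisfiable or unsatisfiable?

One satisfying assignment is m = 8, n = 9, k = 4, j = 4, h = 4.
For the less obvious constraints — constraint 1: n + m = 17; constraint 2: n - h = 5 — and the others hold by inspection.

Satisfiable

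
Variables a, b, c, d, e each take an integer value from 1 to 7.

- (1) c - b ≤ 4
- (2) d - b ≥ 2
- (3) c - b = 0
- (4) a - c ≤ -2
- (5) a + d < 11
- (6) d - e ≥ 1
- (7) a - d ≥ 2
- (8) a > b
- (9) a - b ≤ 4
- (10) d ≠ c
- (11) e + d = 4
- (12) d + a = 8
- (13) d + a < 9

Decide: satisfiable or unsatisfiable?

Constraints 1, 2, 4, and 7 give d − b ≥ 2, b − c ≥ -4, c − a ≥ 2, a − d ≥ 2.
Adding all 4 inequalities: the left sides telescope to 0, and the right sides sum to 2 + (-4) + 2 + 2 = 2. So 0 ≥ 2, which is false.

Unsatisfiable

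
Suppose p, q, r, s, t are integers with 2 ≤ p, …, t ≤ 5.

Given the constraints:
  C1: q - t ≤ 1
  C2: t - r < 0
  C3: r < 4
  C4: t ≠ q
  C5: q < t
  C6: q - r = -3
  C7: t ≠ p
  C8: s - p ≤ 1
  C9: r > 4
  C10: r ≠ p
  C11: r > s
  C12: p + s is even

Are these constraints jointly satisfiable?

Unsatisfiable

From constraint 9: r ≥ 5. From constraint 3: r ≤ 3. But 3 < 5, so no value of r works.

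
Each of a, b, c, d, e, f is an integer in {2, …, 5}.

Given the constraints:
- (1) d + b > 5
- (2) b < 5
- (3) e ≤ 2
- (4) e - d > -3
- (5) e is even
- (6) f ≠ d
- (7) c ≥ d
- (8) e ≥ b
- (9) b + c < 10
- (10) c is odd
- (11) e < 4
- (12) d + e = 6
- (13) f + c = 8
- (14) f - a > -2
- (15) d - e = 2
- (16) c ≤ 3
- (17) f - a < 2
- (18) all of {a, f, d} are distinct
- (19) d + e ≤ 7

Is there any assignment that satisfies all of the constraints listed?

Unsatisfiable

From constraints 7 and 16: d ≤ c ≤ 3. From constraint 3: e ≤ 2. Hence d + e ≤ 5. But constraint 12 requires d + e = 6, and 6 > 5. Contradiction.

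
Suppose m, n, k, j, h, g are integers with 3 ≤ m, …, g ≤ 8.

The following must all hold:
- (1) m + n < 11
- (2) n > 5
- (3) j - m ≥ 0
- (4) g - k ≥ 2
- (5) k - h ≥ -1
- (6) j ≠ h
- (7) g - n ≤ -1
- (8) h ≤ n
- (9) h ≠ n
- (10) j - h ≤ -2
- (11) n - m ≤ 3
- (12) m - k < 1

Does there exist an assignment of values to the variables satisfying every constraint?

Constraints 3, 4, 5, 7, 10, and 11 give n − g ≥ 1, g − k ≥ 2, k − h ≥ -1, h − j ≥ 2, j − m ≥ 0, m − n ≥ -3.
Adding all 6 inequalities: the left sides telescope to 0, and the right sides sum to 1 + 2 + (-1) + 2 + 0 + (-3) = 1. So 0 ≥ 1, which is false.

Unsatisfiable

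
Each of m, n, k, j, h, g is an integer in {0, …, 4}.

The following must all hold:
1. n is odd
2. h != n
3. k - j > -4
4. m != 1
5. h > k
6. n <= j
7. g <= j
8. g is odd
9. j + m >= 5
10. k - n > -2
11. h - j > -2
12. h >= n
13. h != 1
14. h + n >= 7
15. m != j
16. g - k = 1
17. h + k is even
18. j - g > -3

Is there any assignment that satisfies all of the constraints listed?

Satisfiable

Setting (m, n, k, j, h, g) = (4, 3, 2, 3, 4, 3) satisfies everything: constraint 3: k - j = -1; constraint 9: j + m = 7, and the others follow.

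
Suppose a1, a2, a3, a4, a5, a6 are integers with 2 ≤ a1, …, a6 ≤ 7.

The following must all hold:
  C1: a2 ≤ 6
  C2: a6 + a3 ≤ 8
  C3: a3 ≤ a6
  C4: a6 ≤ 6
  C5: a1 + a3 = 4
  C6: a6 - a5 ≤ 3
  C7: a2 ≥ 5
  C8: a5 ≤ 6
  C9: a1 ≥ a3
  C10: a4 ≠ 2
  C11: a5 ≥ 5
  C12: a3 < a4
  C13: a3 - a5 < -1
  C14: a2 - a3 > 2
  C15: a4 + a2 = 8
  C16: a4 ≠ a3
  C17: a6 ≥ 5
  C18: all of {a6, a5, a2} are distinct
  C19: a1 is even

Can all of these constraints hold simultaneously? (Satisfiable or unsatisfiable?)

Unsatisfiable

Constraints 1, 4, 7, 8, 11, and 17 confine each of a6, a5, a2 to the 2 values {5, 6}.
Constraint 18 requires all 3 of them to be distinct, but only 2 values are available — impossible by the pigeonhole principle.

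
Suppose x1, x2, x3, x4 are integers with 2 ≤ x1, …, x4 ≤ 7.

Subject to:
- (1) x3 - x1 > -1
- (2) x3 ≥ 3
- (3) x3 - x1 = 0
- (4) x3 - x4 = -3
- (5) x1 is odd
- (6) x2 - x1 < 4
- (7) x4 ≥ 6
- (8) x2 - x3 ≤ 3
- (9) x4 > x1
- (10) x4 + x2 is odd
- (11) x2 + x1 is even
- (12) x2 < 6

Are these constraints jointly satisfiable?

Satisfiable

The assignment x1 = 3, x2 = 5, x3 = 3, x4 = 6 works:
  constraint 1 holds since x3 - x1 = 0.
  constraint 3 holds since x3 - x1 = 0.
  constraint 4 holds since x3 - x4 = -3.
The rest check out directly.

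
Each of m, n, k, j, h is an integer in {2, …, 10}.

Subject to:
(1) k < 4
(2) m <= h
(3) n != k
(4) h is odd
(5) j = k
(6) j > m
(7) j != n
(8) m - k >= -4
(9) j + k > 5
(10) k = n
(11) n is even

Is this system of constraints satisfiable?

From constraints 5 and 10, j = k = n, so j = n. But constraint 7 says j ≠ n. Contradiction.

Unsatisfiable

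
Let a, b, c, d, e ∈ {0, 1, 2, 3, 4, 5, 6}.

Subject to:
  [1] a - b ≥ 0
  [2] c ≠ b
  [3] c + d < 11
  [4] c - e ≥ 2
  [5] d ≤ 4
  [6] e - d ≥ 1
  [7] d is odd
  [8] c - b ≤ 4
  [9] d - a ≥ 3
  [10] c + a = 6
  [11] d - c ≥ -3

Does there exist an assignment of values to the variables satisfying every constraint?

Constraints 1, 4, 6, 8, and 9 give b − c ≥ -4, c − e ≥ 2, e − d ≥ 1, d − a ≥ 3, a − b ≥ 0.
Adding all 5 inequalities: the left sides telescope to 0, and the right sides sum to (-4) + 2 + 1 + 3 + 0 = 2. So 0 ≥ 2, which is false.

Unsatisfiable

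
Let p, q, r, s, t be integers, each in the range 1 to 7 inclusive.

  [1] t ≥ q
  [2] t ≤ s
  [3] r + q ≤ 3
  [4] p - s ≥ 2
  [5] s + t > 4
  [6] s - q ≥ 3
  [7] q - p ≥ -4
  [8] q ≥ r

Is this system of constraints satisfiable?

Constraints 4, 6, and 7 give q − p ≥ -4, p − s ≥ 2, s − q ≥ 3.
Adding all 3 inequalities: the left sides telescope to 0, and the right sides sum to (-4) + 2 + 3 = 1. So 0 ≥ 1, which is false.

Unsatisfiable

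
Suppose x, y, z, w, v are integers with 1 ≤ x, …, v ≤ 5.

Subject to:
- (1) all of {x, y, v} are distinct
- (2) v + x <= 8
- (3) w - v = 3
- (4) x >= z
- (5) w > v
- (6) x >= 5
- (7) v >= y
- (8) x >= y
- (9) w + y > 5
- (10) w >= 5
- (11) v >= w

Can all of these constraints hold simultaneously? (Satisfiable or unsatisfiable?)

From constraints 10 and 11: v ≥ w ≥ 5. From constraint 6: x ≥ 5. Hence v + x ≥ 10. But constraint 2 requires v + x ≤ 8, and 8 < 10. Contradiction.

Unsatisfiable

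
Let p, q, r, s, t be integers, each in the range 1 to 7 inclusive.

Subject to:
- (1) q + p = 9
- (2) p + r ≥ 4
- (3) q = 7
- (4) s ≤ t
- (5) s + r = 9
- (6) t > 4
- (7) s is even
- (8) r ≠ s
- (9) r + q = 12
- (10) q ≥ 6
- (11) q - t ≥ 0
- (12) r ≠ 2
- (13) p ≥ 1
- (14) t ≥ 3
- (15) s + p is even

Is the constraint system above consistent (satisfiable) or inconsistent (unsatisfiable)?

Try p = 2, q = 7, r = 5, s = 4, t = 7.
Check constraint 1: q + p = 9; constraint 2: p + r = 7. The remaining constraints are straightforward to verify.

Satisfiable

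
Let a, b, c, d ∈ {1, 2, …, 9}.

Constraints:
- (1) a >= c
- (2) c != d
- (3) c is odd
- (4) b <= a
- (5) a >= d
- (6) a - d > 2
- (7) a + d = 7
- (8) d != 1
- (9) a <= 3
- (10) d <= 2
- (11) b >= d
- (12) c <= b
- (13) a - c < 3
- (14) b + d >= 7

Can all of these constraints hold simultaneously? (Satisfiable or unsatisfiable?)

Unsatisfiable

From constraints 4 and 9: b ≤ a ≤ 3. From constraint 10: d ≤ 2. Hence b + d ≤ 5. But constraint 14 requires b + d ≥ 7, and 7 > 5. Contradiction.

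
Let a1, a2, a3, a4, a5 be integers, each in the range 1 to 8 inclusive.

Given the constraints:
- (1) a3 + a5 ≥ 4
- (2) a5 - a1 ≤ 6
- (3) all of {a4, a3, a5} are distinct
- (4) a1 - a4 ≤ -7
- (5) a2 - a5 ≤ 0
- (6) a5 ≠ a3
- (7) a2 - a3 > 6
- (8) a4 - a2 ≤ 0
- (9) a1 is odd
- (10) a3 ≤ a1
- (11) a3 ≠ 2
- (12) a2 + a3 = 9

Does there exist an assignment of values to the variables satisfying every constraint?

Constraints 2, 4, 5, and 8 give a1 − a5 ≥ -6, a5 − a2 ≥ 0, a2 − a4 ≥ 0, a4 − a1 ≥ 7.
Adding all 4 inequalities: the left sides telescope to 0, and the right sides sum to (-6) + 0 + 0 + 7 = 1. So 0 ≥ 1, which is false.

Unsatisfiable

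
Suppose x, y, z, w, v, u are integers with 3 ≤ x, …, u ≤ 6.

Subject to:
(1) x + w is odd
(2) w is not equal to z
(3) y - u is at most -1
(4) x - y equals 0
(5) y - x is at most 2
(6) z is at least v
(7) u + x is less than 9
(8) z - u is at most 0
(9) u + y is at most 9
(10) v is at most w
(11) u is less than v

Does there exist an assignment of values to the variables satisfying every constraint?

Unsatisfiable

Constraints 6, 8, and 11 give u < v, v ≤ z, z ≤ u. Chaining: u < v ≤ z ≤ u, which forces u < u — impossible.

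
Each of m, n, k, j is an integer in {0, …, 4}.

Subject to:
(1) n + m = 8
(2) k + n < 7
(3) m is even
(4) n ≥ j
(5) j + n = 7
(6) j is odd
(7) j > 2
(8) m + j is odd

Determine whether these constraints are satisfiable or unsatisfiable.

One satisfying assignment is m = 4, n = 4, k = 0, j = 3.
For the less obvious constraints — constraint 1: n + m = 8; constraint 2: k + n = 4 — and the others hold by inspection.

Satisfiable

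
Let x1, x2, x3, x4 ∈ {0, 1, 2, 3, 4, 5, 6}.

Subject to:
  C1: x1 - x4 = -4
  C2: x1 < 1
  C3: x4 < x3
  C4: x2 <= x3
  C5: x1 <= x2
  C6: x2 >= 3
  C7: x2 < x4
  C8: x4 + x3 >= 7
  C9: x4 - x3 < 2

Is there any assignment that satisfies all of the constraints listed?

Satisfiable

One satisfying assignment is x1 = 0, x2 = 3, x3 = 5, x4 = 4.
For the less obvious constraints — constraint 1: x1 - x4 = -4; constraint 8: x4 + x3 = 9 — and the others hold by inspection.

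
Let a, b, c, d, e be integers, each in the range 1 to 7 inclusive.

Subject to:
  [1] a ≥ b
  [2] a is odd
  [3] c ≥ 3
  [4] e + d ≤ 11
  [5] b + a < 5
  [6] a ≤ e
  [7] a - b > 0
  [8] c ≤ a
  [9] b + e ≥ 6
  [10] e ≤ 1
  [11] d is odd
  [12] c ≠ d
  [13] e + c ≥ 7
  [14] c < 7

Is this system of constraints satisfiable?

Unsatisfiable

From constraints 3 and 8: a ≥ c and c ≥ 3, so a ≥ 3. From constraints 6 and 10: a ≤ e and e ≤ 1, so a ≤ 1. But 1 < 3, so no value of a works.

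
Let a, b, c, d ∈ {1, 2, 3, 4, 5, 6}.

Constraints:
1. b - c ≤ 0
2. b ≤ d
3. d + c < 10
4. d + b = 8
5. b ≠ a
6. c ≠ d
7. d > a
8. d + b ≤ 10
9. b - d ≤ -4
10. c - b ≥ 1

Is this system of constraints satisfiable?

Take a = 1, b = 2, c = 3, d = 6. Then constraint 1: b - c = -1; constraint 3: d + c = 9; constraint 4: d + b = 8, and every other listed constraint is also met.

Satisfiable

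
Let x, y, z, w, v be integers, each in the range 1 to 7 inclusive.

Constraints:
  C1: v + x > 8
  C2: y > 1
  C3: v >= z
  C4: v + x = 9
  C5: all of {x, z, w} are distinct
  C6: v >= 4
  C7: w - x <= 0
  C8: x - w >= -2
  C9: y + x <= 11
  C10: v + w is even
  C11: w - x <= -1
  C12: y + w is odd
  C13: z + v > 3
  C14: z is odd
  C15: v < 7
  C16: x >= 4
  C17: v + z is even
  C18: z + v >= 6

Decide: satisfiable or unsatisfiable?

Try x = 4, y = 4, z = 1, w = 3, v = 5.
Check constraint 1: v + x = 9; constraint 4: v + x = 9. The remaining constraints are straightforward to verify.

Satisfiable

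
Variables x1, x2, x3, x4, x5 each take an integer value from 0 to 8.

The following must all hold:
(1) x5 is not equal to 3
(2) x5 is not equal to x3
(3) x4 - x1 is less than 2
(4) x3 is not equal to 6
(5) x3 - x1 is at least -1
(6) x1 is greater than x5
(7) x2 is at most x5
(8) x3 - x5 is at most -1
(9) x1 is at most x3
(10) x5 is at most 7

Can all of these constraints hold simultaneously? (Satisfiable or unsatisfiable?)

Constraints 6, 8, and 9 give x1 ≤ x3, x3 < x5, x5 < x1. Chaining: x1 ≤ x3 < x5 < x1, which forces x1 < x1 — impossible.

Unsatisfiable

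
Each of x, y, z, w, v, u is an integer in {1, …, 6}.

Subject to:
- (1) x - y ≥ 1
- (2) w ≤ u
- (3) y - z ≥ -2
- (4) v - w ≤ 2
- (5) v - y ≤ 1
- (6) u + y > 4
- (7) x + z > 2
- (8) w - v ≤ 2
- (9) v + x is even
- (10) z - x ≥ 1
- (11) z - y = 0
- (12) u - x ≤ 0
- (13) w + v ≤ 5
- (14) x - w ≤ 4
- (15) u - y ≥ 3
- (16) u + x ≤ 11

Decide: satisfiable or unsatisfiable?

Unsatisfiable

Constraints 3, 10, 12, and 15 give u − y ≥ 3, y − z ≥ -2, z − x ≥ 1, x − u ≥ 0.
Adding all 4 inequalities: the left sides telescope to 0, and the right sides sum to 3 + (-2) + 1 + 0 = 2. So 0 ≥ 2, which is false.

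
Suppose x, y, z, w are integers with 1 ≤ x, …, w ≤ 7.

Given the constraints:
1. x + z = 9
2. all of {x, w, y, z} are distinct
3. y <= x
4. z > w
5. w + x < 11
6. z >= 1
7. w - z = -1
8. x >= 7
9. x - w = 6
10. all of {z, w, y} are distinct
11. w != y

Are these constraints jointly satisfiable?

Take x = 7, y = 6, z = 2, w = 1. Then constraint 1: x + z = 9; constraint 5: w + x = 8; constraint 7: w - z = -1, and every other listed constraint is also met.

Satisfiable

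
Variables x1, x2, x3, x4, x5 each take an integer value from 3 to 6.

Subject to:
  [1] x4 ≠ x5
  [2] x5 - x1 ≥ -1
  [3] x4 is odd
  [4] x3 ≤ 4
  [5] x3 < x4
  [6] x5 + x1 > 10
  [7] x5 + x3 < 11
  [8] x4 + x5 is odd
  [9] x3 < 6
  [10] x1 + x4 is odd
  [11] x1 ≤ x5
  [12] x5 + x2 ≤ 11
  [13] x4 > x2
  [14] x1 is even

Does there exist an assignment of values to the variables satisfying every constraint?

Satisfiable

Try x1 = 6, x2 = 4, x3 = 4, x4 = 5, x5 = 6.
Check constraint 2: x5 - x1 = 0; constraint 6: x5 + x1 = 12; constraint 7: x5 + x3 = 10. The remaining constraints are straightforward to verify.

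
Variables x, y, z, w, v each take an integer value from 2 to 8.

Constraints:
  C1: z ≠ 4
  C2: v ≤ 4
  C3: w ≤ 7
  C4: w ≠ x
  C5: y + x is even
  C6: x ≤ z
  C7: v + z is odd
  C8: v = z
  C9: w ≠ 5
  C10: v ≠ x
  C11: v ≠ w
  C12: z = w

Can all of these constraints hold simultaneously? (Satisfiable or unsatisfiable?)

From constraints 8 and 12, v = z = w, so v = w. But constraint 11 says v ≠ w. Contradiction.

Unsatisfiable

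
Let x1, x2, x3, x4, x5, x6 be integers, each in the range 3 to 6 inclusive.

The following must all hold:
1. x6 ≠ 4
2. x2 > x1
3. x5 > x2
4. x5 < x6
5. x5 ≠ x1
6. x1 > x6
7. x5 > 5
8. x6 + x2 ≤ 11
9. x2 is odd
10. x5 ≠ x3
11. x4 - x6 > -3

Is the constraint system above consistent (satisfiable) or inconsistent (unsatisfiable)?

Constraints 2, 3, 4, and 6 give x6 < x1, x1 < x2, x2 < x5, x5 < x6. Chaining: x6 < x1 < x2 < x5 < x6, which forces x6 < x6 — impossible.

Unsatisfiable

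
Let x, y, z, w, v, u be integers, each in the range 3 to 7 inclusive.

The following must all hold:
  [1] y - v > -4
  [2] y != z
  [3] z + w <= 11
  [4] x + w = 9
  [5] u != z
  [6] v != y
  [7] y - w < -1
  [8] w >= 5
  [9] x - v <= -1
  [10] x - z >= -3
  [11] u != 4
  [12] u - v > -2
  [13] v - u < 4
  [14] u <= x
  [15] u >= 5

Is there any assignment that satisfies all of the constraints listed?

Unsatisfiable

From constraints 14 and 15: x ≥ u ≥ 5. From constraint 8: w ≥ 5. Hence x + w ≥ 10. But constraint 4 requires x + w = 9, and 9 < 10. Contradiction.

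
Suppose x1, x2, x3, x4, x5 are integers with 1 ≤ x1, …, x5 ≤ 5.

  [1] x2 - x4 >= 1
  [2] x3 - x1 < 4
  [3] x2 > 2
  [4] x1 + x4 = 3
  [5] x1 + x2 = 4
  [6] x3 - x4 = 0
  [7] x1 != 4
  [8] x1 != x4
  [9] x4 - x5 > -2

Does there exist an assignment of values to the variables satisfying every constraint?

Take x1 = 1, x2 = 3, x3 = 2, x4 = 2, x5 = 2. Then constraint 1: x2 - x4 = 1; constraint 2: x3 - x1 = 1; constraint 4: x1 + x4 = 3, and every other listed constraint is also met.

Satisfiable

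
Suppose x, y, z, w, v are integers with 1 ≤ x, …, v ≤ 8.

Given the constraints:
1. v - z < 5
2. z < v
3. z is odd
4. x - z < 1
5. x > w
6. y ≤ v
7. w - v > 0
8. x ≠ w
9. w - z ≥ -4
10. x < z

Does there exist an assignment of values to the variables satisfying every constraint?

Unsatisfiable

Constraints 2, 5, 7, and 10 give x < z, z < v, v < w, w < x. Chaining: x < z < v < w < x, which forces x < x — impossible.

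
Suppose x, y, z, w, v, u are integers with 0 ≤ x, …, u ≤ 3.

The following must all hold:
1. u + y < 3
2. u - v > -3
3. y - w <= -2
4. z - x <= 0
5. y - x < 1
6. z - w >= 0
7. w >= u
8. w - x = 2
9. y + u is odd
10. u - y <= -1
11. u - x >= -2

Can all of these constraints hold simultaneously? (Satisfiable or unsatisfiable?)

Constraints 3, 4, 6, 10, and 11 give z − w ≥ 0, w − y ≥ 2, y − u ≥ 1, u − x ≥ -2, x − z ≥ 0.
Adding all 5 inequalities: the left sides telescope to 0, and the right sides sum to 0 + 2 + 1 + (-2) + 0 = 1. So 0 ≥ 1, which is false.

Unsatisfiable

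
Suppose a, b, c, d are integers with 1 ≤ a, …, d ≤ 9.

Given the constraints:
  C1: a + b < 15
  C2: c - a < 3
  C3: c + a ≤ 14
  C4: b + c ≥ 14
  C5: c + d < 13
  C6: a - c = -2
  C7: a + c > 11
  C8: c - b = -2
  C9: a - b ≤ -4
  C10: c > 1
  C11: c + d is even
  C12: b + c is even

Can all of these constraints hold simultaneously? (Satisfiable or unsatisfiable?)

Setting (a, b, c, d) = (5, 9, 7, 5) satisfies everything: constraint 1: a + b = 14; constraint 2: c - a = 2, and the others follow.

Satisfiable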